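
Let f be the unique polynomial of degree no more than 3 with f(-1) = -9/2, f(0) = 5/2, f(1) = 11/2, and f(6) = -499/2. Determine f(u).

Write f(u) = au^3 + bu^2 + cu + d. Substituting each data point gives a linear system:
  -a + b - c + d = -9/2
  d = 5/2
  a + b + c + d = 11/2
  216a + 36b + 6c + d = -499/2
Solving the system yields a = -1, b = -2, c = 6, d = 5/2.
So f(u) = -u^3 - 2u^2 + 6u + 5/2.
Check: f(0) = 5/2. ✓

f(u) = -u^3 - 2u^2 + 6u + 5/2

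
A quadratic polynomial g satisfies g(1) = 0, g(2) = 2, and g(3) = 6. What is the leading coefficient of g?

Write g(u) = au^2 + bu + c. Substituting each data point gives a linear system:
  a + b + c = 0
  4a + 2b + c = 2
  9a + 3b + c = 6
Solving the system yields a = 1, b = -1, c = 0.
So g(u) = u^2 - u.
The leading coefficient is 1.

1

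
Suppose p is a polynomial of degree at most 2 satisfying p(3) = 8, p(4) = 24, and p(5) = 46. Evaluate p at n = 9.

194

Using the Lagrange interpolation formula with nodes 3, 4, 5:
  L_0(n) = (n - 4)(n - 5) / 2
  L_1(n) = (n - 3)(n - 5) / -1
  L_2(n) = (n - 3)(n - 4) / 2
Then p(n) = 8·L_0(n) + 24·L_1(n) + 46·L_2(n).
Expanding and collecting terms gives p(n) = 3n² - 5n - 4.
Evaluating at n = 9: p(9) = 194.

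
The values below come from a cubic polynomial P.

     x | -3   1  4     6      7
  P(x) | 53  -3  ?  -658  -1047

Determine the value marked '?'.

-192

The 4 known points determine the degree-3 polynomial uniquely.
Write P(x) = ax^3 + bx^2 + cx + d. Substituting each data point gives a linear system:
  -27a + 9b - 3c + d = 53
  a + b + c + d = -3
  216a + 36b + 6c + d = -658
  343a + 49b + 7c + d = -1047
Solving the system yields a = -3, b = -1, c = 5, d = -4.
So P(x) = -3x^3 - x^2 + 5x - 4.
Then P(4) = -192.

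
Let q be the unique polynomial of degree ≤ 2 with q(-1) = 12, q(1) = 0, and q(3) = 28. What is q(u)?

q(u) = 5u^2 - 6u + 1

Write q(u) = au^2 + bu + c. Substituting each data point gives a linear system:
  a - b + c = 12
  a + b + c = 0
  9a + 3b + c = 28
Solving the system yields a = 5, b = -6, c = 1.
So q(u) = 5u^2 - 6u + 1.
Check: q(-1) = 12. ✓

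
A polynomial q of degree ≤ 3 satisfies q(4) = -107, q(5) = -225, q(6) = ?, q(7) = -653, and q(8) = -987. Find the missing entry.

The 4 known points determine the degree-3 polynomial uniquely.
Write q(s) = as^3 + bs^2 + cs + d. Substituting each data point gives a linear system:
  64a + 16b + 4c + d = -107
  125a + 25b + 5c + d = -225
  343a + 49b + 7c + d = -653
  512a + 64b + 8c + d = -987
Solving the system yields a = -2, b = 0, c = 4, d = 5.
So q(s) = -2s^3 + 4s + 5.
Then q(6) = -403.

-403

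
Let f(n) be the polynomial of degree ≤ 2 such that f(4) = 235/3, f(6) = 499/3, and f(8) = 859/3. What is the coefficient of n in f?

4

Write f(n) = an^2 + bn + c. Substituting each data point gives a linear system:
  16a + 4b + c = 235/3
  36a + 6b + c = 499/3
  64a + 8b + c = 859/3
Solving the system yields a = 4, b = 4, c = -5/3.
So f(n) = 4n^2 + 4n - 5/3.
The coefficient of n is 4.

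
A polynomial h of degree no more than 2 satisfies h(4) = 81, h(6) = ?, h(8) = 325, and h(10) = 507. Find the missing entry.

183

On equispaced nodes a degree-2 polynomial has vanishing third forward difference, so
  - h(4) + 3·h(6) - 3·h(8) + h(10) = 0.
Substituting the known values and solving for h(6):
  3·h(6) = 549
  h(6) = 183.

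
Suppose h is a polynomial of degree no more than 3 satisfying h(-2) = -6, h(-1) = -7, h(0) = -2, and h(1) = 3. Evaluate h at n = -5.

Write h(n) = an^3 + bn^2 + cn + d. Substituting each data point gives a linear system:
  -8a + 4b - 2c + d = -6
  -a + b - c + d = -7
  d = -2
  a + b + c + d = 3
Solving the system yields a = -1, b = 0, c = 6, d = -2.
So h(n) = -n^3 + 6n - 2.
Then h(-5) = 93.

93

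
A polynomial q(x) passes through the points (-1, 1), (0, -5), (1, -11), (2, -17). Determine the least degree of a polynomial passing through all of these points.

Forward differences of the values at x = -1, 0, 1, 2:
  q  : 1  -5  -11  -17
  Δ  : -6  -6  -6
  Δ^2: 0  0
  Δ^3: 0
The first differences are constant (-6) and nonzero, while all higher differences vanish, so the minimal degree is 1.

1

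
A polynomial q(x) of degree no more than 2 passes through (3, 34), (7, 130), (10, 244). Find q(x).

q(x) = 2x^2 + 4x + 4

Using the Lagrange interpolation formula with nodes 3, 7, 10:
  L_0(x) = (x - 7)(x - 10) / 28
  L_1(x) = (x - 3)(x - 10) / -12
  L_2(x) = (x - 3)(x - 7) / 21
Then q(x) = 34·L_0(x) + 130·L_1(x) + 244·L_2(x).
Expanding and collecting terms gives q(x) = 2x^2 + 4x + 4.
Check: q(3) = 34. ✓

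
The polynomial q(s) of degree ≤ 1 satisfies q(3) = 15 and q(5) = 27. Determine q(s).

q(s) = 6s - 3

Using the Lagrange interpolation formula with nodes 3, 5:
  L_0(s) = (s - 5) / -2
  L_1(s) = (s - 3) / 2
Then q(s) = 15·L_0(s) + 27·L_1(s).
Expanding and collecting terms gives q(s) = 6s - 3.
Check: q(5) = 27. ✓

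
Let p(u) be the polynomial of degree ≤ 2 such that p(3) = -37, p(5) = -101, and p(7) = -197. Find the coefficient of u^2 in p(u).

-4

Write p(u) = au^2 + bu + c. Substituting each data point gives a linear system:
  9a + 3b + c = -37
  25a + 5b + c = -101
  49a + 7b + c = -197
Solving the system yields a = -4, b = 0, c = -1.
So p(u) = -4u² - 1.
The leading coefficient is -4.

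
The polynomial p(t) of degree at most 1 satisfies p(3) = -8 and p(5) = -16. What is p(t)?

Write p(t) = at + b. Substituting each data point gives a linear system:
  3a + b = -8
  5a + b = -16
Solving the system yields a = -4, b = 4.
So p(t) = -4t + 4.
Check: p(3) = -8. ✓

p(t) = -4t + 4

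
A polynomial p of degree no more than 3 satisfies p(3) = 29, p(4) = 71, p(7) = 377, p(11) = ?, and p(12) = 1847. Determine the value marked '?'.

1429

The 4 known points determine the degree-3 polynomial uniquely.
Write p(n) = an^3 + bn^2 + cn + d. Substituting each data point gives a linear system:
  27a + 9b + 3c + d = 29
  64a + 16b + 4c + d = 71
  343a + 49b + 7c + d = 377
  1728a + 144b + 12c + d = 1847
Solving the system yields a = 1, b = 1, c = -2, d = -1.
So p(n) = n^3 + n^2 - 2n - 1.
Then p(11) = 1429.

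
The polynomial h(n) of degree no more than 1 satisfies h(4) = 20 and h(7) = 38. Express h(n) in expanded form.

h(n) = 6n - 4

Write h(n) = an + b. Substituting each data point gives a linear system:
  4a + b = 20
  7a + b = 38
Solving the system yields a = 6, b = -4.
So h(n) = 6n - 4.
Check: h(7) = 38. ✓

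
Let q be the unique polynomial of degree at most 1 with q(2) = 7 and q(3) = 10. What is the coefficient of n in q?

Write q(n) = an + b. Substituting each data point gives a linear system:
  2a + b = 7
  3a + b = 10
Solving the system yields a = 3, b = 1.
So q(n) = 3n + 1.
The leading coefficient is 3.

3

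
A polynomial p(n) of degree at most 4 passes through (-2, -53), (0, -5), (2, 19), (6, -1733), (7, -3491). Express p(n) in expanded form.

p(n) = -2n^4 + 3n^3 + 5n^2 + 6n - 5

Write p(n) = an^4 + bn^3 + cn^2 + dn + e. Substituting each data point gives a linear system:
  16a - 8b + 4c - 2d + e = -53
  e = -5
  16a + 8b + 4c + 2d + e = 19
  1296a + 216b + 36c + 6d + e = -1733
  2401a + 343b + 49c + 7d + e = -3491
Solving the system yields a = -2, b = 3, c = 5, d = 6, e = -5.
So p(n) = -2n⁴ + 3n³ + 5n² + 6n - 5.
Check: p(2) = 19. ✓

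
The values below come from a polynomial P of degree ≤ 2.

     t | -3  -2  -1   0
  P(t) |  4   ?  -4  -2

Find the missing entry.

On equispaced nodes a degree-2 polynomial has vanishing third forward difference, so
  - P(-3) + 3·P(-2) - 3·P(-1) + P(0) = 0.
Substituting the known values and solving for P(-2):
  3·P(-2) = -6
  P(-2) = -2.

-2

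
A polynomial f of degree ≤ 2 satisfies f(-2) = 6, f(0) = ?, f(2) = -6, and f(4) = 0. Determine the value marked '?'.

On equispaced nodes a degree-2 polynomial has vanishing third forward difference, so
  - f(-2) + 3·f(0) - 3·f(2) + f(4) = 0.
Substituting the known values and solving for f(0):
  3·f(0) = -12
  f(0) = -4.

-4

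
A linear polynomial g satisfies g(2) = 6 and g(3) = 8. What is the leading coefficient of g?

Write g(x) = ax + b. Substituting each data point gives a linear system:
  2a + b = 6
  3a + b = 8
Solving the system yields a = 2, b = 2.
So g(x) = 2x + 2.
The leading coefficient is 2.

2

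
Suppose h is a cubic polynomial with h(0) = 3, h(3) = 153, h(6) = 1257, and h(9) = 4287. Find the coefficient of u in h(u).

Write h(u) = au^3 + bu^2 + cu + d. Substituting each data point gives a linear system:
  d = 3
  27a + 9b + 3c + d = 153
  216a + 36b + 6c + d = 1257
  729a + 81b + 9c + d = 4287
Solving the system yields a = 6, b = -1, c = -1, d = 3.
So h(u) = 6u^3 - u^2 - u + 3.
The coefficient of u is -1.

-1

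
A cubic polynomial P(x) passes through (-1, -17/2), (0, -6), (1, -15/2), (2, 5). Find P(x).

P(x) = 3x^3 - 2x^2 - (5/2)x - 6

Write P(x) = ax^3 + bx^2 + cx + d. Substituting each data point gives a linear system:
  -a + b - c + d = -17/2
  d = -6
  a + b + c + d = -15/2
  8a + 4b + 2c + d = 5
Solving the system yields a = 3, b = -2, c = -5/2, d = -6.
So P(x) = 3x^3 - 2x^2 - (5/2)x - 6.
Check: P(0) = -6. ✓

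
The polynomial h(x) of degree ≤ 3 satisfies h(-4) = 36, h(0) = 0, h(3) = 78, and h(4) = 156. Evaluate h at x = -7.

-42

Using the Lagrange interpolation formula with nodes -4, 0, 3, 4:
  L_0(x) = x(x - 3)(x - 4) / -224
  L_1(x) = (x + 4)(x - 3)(x - 4) / 48
  L_2(x) = (x + 4)x(x - 4) / -21
  L_3(x) = (x + 4)x(x - 3) / 32
Then h(x) = 36·L_0(x) + 0·L_1(x) + 78·L_2(x) + 156·L_3(x).
Expanding and collecting terms gives h(x) = x^3 + 6x^2 - x.
Evaluating at x = -7: h(-7) = -42.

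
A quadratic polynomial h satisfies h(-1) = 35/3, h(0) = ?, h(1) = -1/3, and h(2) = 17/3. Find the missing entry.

The 3 known points determine the degree-2 polynomial uniquely.
Write h(n) = an^2 + bn + c. Substituting each data point gives a linear system:
  a - b + c = 35/3
  a + b + c = -1/3
  4a + 2b + c = 17/3
Solving the system yields a = 4, b = -6, c = 5/3.
So h(n) = 4n^2 - 6n + 5/3.
Then h(0) = 5/3.

5/3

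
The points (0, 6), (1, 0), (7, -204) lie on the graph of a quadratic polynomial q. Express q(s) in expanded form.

Using the Lagrange interpolation formula with nodes 0, 1, 7:
  L_0(s) = (s - 1)(s - 7) / 7
  L_1(s) = s(s - 7) / -6
  L_2(s) = s(s - 1) / 42
Then q(s) = 6·L_0(s) + 0·L_1(s) - 204·L_2(s).
Expanding and collecting terms gives q(s) = -4s^2 - 2s + 6.
Check: q(0) = 6. ✓

q(s) = -4s^2 - 2s + 6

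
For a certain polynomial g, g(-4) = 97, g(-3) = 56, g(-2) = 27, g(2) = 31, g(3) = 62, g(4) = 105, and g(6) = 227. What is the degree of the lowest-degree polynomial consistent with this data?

Divided differences on the nodes -4, -3, -2, 2, 3, 4, 6:
  order 0: 97  56  27  31  62  105  227
  order 1: -41  -29  1  31  43  61
  order 2: 6  6  6  6  6
  order 3: 0  0  0  0
  order 4: 0  0  0
  order 5: 0  0
  order 6: 0
The order-2 divided differences are all 6 (nonzero) and every higher order vanishes, so the data lies on a polynomial of degree exactly 2.

2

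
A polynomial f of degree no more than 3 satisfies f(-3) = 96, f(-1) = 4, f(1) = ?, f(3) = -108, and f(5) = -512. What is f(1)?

0

On equispaced nodes a degree-3 polynomial has vanishing fourth forward difference, so
  f(-3) - 4·f(-1) + 6·f(1) - 4·f(3) + f(5) = 0.
Substituting the known values and solving for f(1):
  6·f(1) = 0
  f(1) = 0.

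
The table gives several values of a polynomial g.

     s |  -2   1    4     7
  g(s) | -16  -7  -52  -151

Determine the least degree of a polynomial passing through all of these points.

Forward differences of the values at s = -2, 1, 4, 7:
  g  : -16  -7  -52  -151
  Δ  : 9  -45  -99
  Δ^2: -54  -54
  Δ^3: 0
The second differences are constant (-54) and nonzero, while all higher differences vanish, so the minimal degree is 2.

2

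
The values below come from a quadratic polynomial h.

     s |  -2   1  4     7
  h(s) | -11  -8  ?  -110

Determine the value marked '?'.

-41

On equispaced nodes a degree-2 polynomial has vanishing third forward difference, so
  - h(-2) + 3·h(1) - 3·h(4) + h(7) = 0.
Substituting the known values and solving for h(4):
  -3·h(4) = 123
  h(4) = -41.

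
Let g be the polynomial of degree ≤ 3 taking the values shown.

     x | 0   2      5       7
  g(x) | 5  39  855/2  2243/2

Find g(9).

4663/2

Using the Lagrange interpolation formula with nodes 0, 2, 5, 7:
  L_0(x) = (x - 2)(x - 5)(x - 7) / -70
  L_1(x) = x(x - 5)(x - 7) / 30
  L_2(x) = x(x - 2)(x - 7) / -30
  L_3(x) = x(x - 2)(x - 5) / 70
Then g(x) = 5·L_0(x) + 39·L_1(x) + 855/2·L_2(x) + 2243/2·L_3(x).
Expanding and collecting terms gives g(x) = 3x^3 + (3/2)x^2 + 2x + 5.
Evaluating at x = 9: g(9) = 4663/2.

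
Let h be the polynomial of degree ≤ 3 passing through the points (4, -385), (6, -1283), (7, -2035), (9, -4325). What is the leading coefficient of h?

-6

Write h(s) = as^3 + bs^2 + cs + d. Substituting each data point gives a linear system:
  64a + 16b + 4c + d = -385
  216a + 36b + 6c + d = -1283
  343a + 49b + 7c + d = -2035
  729a + 81b + 9c + d = -4325
Solving the system yields a = -6, b = 1, c = -3, d = -5.
So h(s) = -6s³ + s² - 3s - 5.
The leading coefficient is -6.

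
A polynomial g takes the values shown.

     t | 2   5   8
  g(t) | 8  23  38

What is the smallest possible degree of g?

1

Forward differences of the values at t = 2, 5, 8:
  g  : 8  23  38
  Δ  : 15  15
  Δ^2: 0
The first differences are constant (15) and nonzero, while all higher differences vanish, so the minimal degree is 1.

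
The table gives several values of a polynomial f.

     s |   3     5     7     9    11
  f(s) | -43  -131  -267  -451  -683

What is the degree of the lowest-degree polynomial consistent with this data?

Forward differences of the values at s = 3, 5, 7, 9, 11:
  f  : -43  -131  -267  -451  -683
  Δ  : -88  -136  -184  -232
  Δ^2: -48  -48  -48
  Δ^3: 0  0
  Δ^4: 0
The second differences are constant (-48) and nonzero, while all higher differences vanish, so the minimal degree is 2.

2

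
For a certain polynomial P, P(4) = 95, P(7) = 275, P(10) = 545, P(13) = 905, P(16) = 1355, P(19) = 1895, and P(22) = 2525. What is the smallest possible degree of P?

Forward differences of the values at n = 4, 7, 10, 13, 16, 19, 22:
  P  : 95  275  545  905  1355  1895  2525
  Δ  : 180  270  360  450  540  630
  Δ^2: 90  90  90  90  90
  Δ^3: 0  0  0  0
  Δ^4: 0  0  0
  Δ^5: 0  0
  Δ^6: 0
The second differences are constant (90) and nonzero, while all higher differences vanish, so the minimal degree is 2.

2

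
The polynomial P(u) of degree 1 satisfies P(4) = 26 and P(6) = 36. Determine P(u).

Using the Lagrange interpolation formula with nodes 4, 6:
  L_0(u) = (u - 6) / -2
  L_1(u) = (u - 4) / 2
Then P(u) = 26·L_0(u) + 36·L_1(u).
Expanding and collecting terms gives P(u) = 5u + 6.
Check: P(6) = 36. ✓

P(u) = 5u + 6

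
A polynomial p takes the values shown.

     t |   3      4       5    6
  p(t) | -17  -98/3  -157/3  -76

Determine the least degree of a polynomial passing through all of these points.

2

Forward differences of the values at t = 3, 4, 5, 6:
  p  : -17  -98/3  -157/3  -76
  Δ  : -47/3  -59/3  -71/3
  Δ^2: -4  -4
  Δ^3: 0
The second differences are constant (-4) and nonzero, while all higher differences vanish, so the minimal degree is 2.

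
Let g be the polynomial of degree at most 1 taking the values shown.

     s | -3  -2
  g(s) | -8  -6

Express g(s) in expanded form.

g(s) = 2s - 2

Write g(s) = as + b. Substituting each data point gives a linear system:
  -3a + b = -8
  -2a + b = -6
Solving the system yields a = 2, b = -2.
So g(s) = 2s - 2.
Check: g(-2) = -6. ✓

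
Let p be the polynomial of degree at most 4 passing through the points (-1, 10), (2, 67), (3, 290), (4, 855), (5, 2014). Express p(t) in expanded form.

p(t) = 3t^4 + 6t^2 - 2t - 1

Write p(t) = at^4 + bt^3 + ct^2 + dt + e. Substituting each data point gives a linear system:
  a - b + c - d + e = 10
  16a + 8b + 4c + 2d + e = 67
  81a + 27b + 9c + 3d + e = 290
  256a + 64b + 16c + 4d + e = 855
  625a + 125b + 25c + 5d + e = 2014
Solving the system yields a = 3, b = 0, c = 6, d = -2, e = -1.
So p(t) = 3t^4 + 6t^2 - 2t - 1.
Check: p(-1) = 10. ✓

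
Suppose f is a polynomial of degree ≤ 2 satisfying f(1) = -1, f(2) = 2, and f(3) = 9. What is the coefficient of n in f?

-3

Write f(n) = an^2 + bn + c. Substituting each data point gives a linear system:
  a + b + c = -1
  4a + 2b + c = 2
  9a + 3b + c = 9
Solving the system yields a = 2, b = -3, c = 0.
So f(n) = 2n² - 3n.
The coefficient of n is -3.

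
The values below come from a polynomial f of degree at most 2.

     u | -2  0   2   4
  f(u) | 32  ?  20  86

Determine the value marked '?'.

2

The 3 known points determine the degree-2 polynomial uniquely.
Write f(u) = au^2 + bu + c. Substituting each data point gives a linear system:
  4a - 2b + c = 32
  4a + 2b + c = 20
  16a + 4b + c = 86
Solving the system yields a = 6, b = -3, c = 2.
So f(u) = 6u² - 3u + 2.
Then f(0) = 2.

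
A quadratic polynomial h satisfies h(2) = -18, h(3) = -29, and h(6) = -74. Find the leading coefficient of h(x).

Write h(x) = ax^2 + bx + c. Substituting each data point gives a linear system:
  4a + 2b + c = -18
  9a + 3b + c = -29
  36a + 6b + c = -74
Solving the system yields a = -1, b = -6, c = -2.
So h(x) = -x^2 - 6x - 2.
The leading coefficient is -1.

-1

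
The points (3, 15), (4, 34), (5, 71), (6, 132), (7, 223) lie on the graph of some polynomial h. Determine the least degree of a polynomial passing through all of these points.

3

Forward differences of the values at n = 3, 4, 5, 6, 7:
  h  : 15  34  71  132  223
  Δ  : 19  37  61  91
  Δ^2: 18  24  30
  Δ^3: 6  6
  Δ^4: 0
The third differences are constant (6) and nonzero, while all higher differences vanish, so the minimal degree is 3.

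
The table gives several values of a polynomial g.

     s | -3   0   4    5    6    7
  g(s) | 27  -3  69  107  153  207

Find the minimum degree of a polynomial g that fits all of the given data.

Divided differences on the nodes -3, 0, 4, 5, 6, 7:
  order 0: 27  -3  69  107  153  207
  order 1: -10  18  38  46  54
  order 2: 4  4  4  4
  order 3: 0  0  0
  order 4: 0  0
  order 5: 0
The order-2 divided differences are all 4 (nonzero) and every higher order vanishes, so the data lies on a polynomial of degree exactly 2.

2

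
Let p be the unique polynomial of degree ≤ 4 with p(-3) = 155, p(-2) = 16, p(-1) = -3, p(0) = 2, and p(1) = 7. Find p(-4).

Forward differences of the values at u = -3, -2, -1, 0, 1:
  p  : 155  16  -3  2  7
  Δ  : -139  -19  5  5
  Δ^2: 120  24  0
  Δ^3: -96  -24
  Δ^4: 72
The fourth differences are constant, confirming degree 4.
Interpolating (Newton forward form) and evaluating at u = -4 gives p(-4) = 582.

582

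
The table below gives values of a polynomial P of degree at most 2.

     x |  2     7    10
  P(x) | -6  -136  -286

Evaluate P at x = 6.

Using the Lagrange interpolation formula with nodes 2, 7, 10:
  L_0(x) = (x - 7)(x - 10) / 40
  L_1(x) = (x - 2)(x - 10) / -15
  L_2(x) = (x - 2)(x - 7) / 24
Then P(x) = -6·L_0(x) - 136·L_1(x) - 286·L_2(x).
Expanding and collecting terms gives P(x) = -3x^2 + x + 4.
Evaluating at x = 6: P(6) = -98.

-98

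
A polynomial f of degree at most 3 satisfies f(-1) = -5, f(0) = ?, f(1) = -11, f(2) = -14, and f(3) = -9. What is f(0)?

The 4 known points determine the degree-3 polynomial uniquely.
Write f(s) = as^3 + bs^2 + cs + d. Substituting each data point gives a linear system:
  -a + b - c + d = -5
  a + b + c + d = -11
  8a + 4b + 2c + d = -14
  27a + 9b + 3c + d = -9
Solving the system yields a = 1, b = -2, c = -4, d = -6.
So f(s) = s^3 - 2s^2 - 4s - 6.
Then f(0) = -6.

-6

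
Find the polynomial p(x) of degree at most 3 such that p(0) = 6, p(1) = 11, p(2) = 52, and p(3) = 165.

p(x) = 6x^3 - x + 6

Using the Lagrange interpolation formula with nodes 0, 1, 2, 3:
  L_0(x) = (x - 1)(x - 2)(x - 3) / -6
  L_1(x) = x(x - 2)(x - 3) / 2
  L_2(x) = x(x - 1)(x - 3) / -2
  L_3(x) = x(x - 1)(x - 2) / 6
Then p(x) = 6·L_0(x) + 11·L_1(x) + 52·L_2(x) + 165·L_3(x).
Expanding and collecting terms gives p(x) = 6x^3 - x + 6.
Check: p(1) = 11. ✓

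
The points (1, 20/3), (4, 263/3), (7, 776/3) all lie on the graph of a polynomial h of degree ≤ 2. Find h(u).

Write h(u) = au^2 + bu + c. Substituting each data point gives a linear system:
  a + b + c = 20/3
  16a + 4b + c = 263/3
  49a + 7b + c = 776/3
Solving the system yields a = 5, b = 2, c = -1/3.
So h(u) = 5u^2 + 2u - 1/3.
Check: h(7) = 776/3. ✓

h(u) = 5u^2 + 2u - 1/3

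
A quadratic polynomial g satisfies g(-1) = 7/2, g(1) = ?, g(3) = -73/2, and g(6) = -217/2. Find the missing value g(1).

The 3 known points determine the degree-2 polynomial uniquely.
Write g(t) = at^2 + bt + c. Substituting each data point gives a linear system:
  a - b + c = 7/2
  9a + 3b + c = -73/2
  36a + 6b + c = -217/2
Solving the system yields a = -2, b = -6, c = -1/2.
So g(t) = -2t^2 - 6t - 1/2.
Then g(1) = -17/2.

-17/2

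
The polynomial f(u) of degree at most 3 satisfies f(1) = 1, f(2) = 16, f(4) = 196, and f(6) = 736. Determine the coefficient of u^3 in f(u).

Write f(u) = au^3 + bu^2 + cu + d. Substituting each data point gives a linear system:
  a + b + c + d = 1
  8a + 4b + 2c + d = 16
  64a + 16b + 4c + d = 196
  216a + 36b + 6c + d = 736
Solving the system yields a = 4, b = -3, c = -4, d = 4.
So f(u) = 4u^3 - 3u^2 - 4u + 4.
The leading coefficient is 4.

4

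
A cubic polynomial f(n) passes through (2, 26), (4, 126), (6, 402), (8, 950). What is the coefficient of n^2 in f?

Write f(n) = an^3 + bn^2 + cn + d. Substituting each data point gives a linear system:
  8a + 4b + 2c + d = 26
  64a + 16b + 4c + d = 126
  216a + 36b + 6c + d = 402
  512a + 64b + 8c + d = 950
Solving the system yields a = 2, b = -2, c = 6, d = 6.
So f(n) = 2n³ - 2n² + 6n + 6.
The coefficient of n^2 is -2.

-2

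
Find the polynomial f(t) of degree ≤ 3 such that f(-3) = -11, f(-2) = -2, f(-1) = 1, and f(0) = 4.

f(t) = t^3 + 3t^2 + 5t + 4

Write f(t) = at^3 + bt^2 + ct + d. Substituting each data point gives a linear system:
  -27a + 9b - 3c + d = -11
  -8a + 4b - 2c + d = -2
  -a + b - c + d = 1
  d = 4
Solving the system yields a = 1, b = 3, c = 5, d = 4.
So f(t) = t^3 + 3t^2 + 5t + 4.
Check: f(-2) = -2. ✓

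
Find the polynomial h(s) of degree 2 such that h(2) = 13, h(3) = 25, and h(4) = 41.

Using the Lagrange interpolation formula with nodes 2, 3, 4:
  L_0(s) = (s - 3)(s - 4) / 2
  L_1(s) = (s - 2)(s - 4) / -1
  L_2(s) = (s - 2)(s - 3) / 2
Then h(s) = 13·L_0(s) + 25·L_1(s) + 41·L_2(s).
Expanding and collecting terms gives h(s) = 2s² + 2s + 1.
Check: h(2) = 13. ✓

h(s) = 2s^2 + 2s + 1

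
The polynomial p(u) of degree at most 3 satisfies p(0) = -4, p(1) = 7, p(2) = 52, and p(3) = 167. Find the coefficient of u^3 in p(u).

6

Write p(u) = au^3 + bu^2 + cu + d. Substituting each data point gives a linear system:
  d = -4
  a + b + c + d = 7
  8a + 4b + 2c + d = 52
  27a + 9b + 3c + d = 167
Solving the system yields a = 6, b = -1, c = 6, d = -4.
So p(u) = 6u³ - u² + 6u - 4.
The leading coefficient is 6.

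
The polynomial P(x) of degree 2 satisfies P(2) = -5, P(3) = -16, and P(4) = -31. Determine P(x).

Write P(x) = ax^2 + bx + c. Substituting each data point gives a linear system:
  4a + 2b + c = -5
  9a + 3b + c = -16
  16a + 4b + c = -31
Solving the system yields a = -2, b = -1, c = 5.
So P(x) = -2x^2 - x + 5.
Check: P(2) = -5. ✓

P(x) = -2x^2 - x + 5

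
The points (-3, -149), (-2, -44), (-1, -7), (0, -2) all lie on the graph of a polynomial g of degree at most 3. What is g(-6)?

Using the Lagrange interpolation formula with nodes -3, -2, -1, 0:
  L_0(u) = (u + 2)(u + 1)u / -6
  L_1(u) = (u + 3)(u + 1)u / 2
  L_2(u) = (u + 3)(u + 2)u / -2
  L_3(u) = (u + 3)(u + 2)(u + 1) / 6
Then g(u) = -149·L_0(u) - 44·L_1(u) - 7·L_2(u) - 2·L_3(u).
Expanding and collecting terms gives g(u) = 6u^3 + 2u^2 + u - 2.
Evaluating at u = -6: g(-6) = -1232.

-1232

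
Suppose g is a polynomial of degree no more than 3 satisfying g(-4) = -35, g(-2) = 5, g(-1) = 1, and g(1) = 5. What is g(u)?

g(u) = 2u^3 + 6u^2 - 3

Using the Lagrange interpolation formula with nodes -4, -2, -1, 1:
  L_0(u) = (u + 2)(u + 1)(u - 1) / -30
  L_1(u) = (u + 4)(u + 1)(u - 1) / 6
  L_2(u) = (u + 4)(u + 2)(u - 1) / -6
  L_3(u) = (u + 4)(u + 2)(u + 1) / 30
Then g(u) = -35·L_0(u) + 5·L_1(u) + 1·L_2(u) + 5·L_3(u).
Expanding and collecting terms gives g(u) = 2u^3 + 6u^2 - 3.
Check: g(-2) = 5. ✓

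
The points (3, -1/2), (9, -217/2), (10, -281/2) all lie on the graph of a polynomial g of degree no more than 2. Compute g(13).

Using the Lagrange interpolation formula with nodes 3, 9, 10:
  L_0(x) = (x - 9)(x - 10) / 42
  L_1(x) = (x - 3)(x - 10) / -6
  L_2(x) = (x - 3)(x - 9) / 7
Then g(x) = -1/2·L_0(x) - 217/2·L_1(x) - 281/2·L_2(x).
Expanding and collecting terms gives g(x) = -2x² + 6x - 1/2.
Evaluating at x = 13: g(13) = -521/2.

-521/2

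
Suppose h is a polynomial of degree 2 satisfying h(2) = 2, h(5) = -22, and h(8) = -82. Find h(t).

Using the Lagrange interpolation formula with nodes 2, 5, 8:
  L_0(t) = (t - 5)(t - 8) / 18
  L_1(t) = (t - 2)(t - 8) / -9
  L_2(t) = (t - 2)(t - 5) / 18
Then h(t) = 2·L_0(t) - 22·L_1(t) - 82·L_2(t).
Expanding and collecting terms gives h(t) = -2t^2 + 6t - 2.
Check: h(5) = -22. ✓

h(t) = -2t^2 + 6t - 2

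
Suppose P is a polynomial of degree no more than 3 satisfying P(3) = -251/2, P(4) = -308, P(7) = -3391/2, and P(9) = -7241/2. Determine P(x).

P(x) = -5x^3 + (5/2)x + 2

Using the Lagrange interpolation formula with nodes 3, 4, 7, 9:
  L_0(x) = (x - 4)(x - 7)(x - 9) / -24
  L_1(x) = (x - 3)(x - 7)(x - 9) / 15
  L_2(x) = (x - 3)(x - 4)(x - 9) / -24
  L_3(x) = (x - 3)(x - 4)(x - 7) / 60
Then P(x) = -251/2·L_0(x) - 308·L_1(x) - 3391/2·L_2(x) - 7241/2·L_3(x).
Expanding and collecting terms gives P(x) = -5x^3 + (5/2)x + 2.
Check: P(3) = -251/2. ✓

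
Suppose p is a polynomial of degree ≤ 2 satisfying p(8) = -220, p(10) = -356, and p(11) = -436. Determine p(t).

Write p(t) = at^2 + bt + c. Substituting each data point gives a linear system:
  64a + 8b + c = -220
  100a + 10b + c = -356
  121a + 11b + c = -436
Solving the system yields a = -4, b = 4, c = 4.
So p(t) = -4t^2 + 4t + 4.
Check: p(10) = -356. ✓

p(t) = -4t^2 + 4t + 4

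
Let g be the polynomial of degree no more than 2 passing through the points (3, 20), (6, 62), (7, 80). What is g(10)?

Using the Lagrange interpolation formula with nodes 3, 6, 7:
  L_0(t) = (t - 6)(t - 7) / 12
  L_1(t) = (t - 3)(t - 7) / -3
  L_2(t) = (t - 3)(t - 6) / 4
Then g(t) = 20·L_0(t) + 62·L_1(t) + 80·L_2(t).
Expanding and collecting terms gives g(t) = t^2 + 5t - 4.
Evaluating at t = 10: g(10) = 146.

146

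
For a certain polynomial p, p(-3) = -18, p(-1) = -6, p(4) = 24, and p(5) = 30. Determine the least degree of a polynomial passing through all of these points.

Divided differences on the nodes -3, -1, 4, 5:
  order 0: -18  -6  24  30
  order 1: 6  6  6
  order 2: 0  0
  order 3: 0
The order-1 divided differences are all 6 (nonzero) and every higher order vanishes, so the data lies on a polynomial of degree exactly 1.

1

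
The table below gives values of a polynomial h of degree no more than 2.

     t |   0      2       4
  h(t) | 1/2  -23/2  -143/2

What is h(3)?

-71/2

Write h(t) = at^2 + bt + c. Substituting each data point gives a linear system:
  c = 1/2
  4a + 2b + c = -23/2
  16a + 4b + c = -143/2
Solving the system yields a = -6, b = 6, c = 1/2.
So h(t) = -6t^2 + 6t + 1/2.
Then h(3) = -71/2.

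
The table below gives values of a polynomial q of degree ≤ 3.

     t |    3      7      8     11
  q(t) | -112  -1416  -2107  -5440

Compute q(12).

Write q(t) = at^3 + bt^2 + ct + d. Substituting each data point gives a linear system:
  27a + 9b + 3c + d = -112
  343a + 49b + 7c + d = -1416
  512a + 64b + 8c + d = -2107
  1331a + 121b + 11c + d = -5440
Solving the system yields a = -4, b = -1, c = 0, d = 5.
So q(t) = -4t^3 - t^2 + 5.
Then q(12) = -7051.

-7051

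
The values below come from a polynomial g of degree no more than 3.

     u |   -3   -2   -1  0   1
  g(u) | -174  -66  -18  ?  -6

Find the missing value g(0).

On equispaced nodes a degree-3 polynomial has vanishing fourth forward difference, so
  g(-3) - 4·g(-2) + 6·g(-1) - 4·g(0) + g(1) = 0.
Substituting the known values and solving for g(0):
  -4·g(0) = 24
  g(0) = -6.

-6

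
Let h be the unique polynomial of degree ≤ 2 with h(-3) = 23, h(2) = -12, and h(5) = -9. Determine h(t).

h(t) = t^2 - 6t - 4

Using the Lagrange interpolation formula with nodes -3, 2, 5:
  L_0(t) = (t - 2)(t - 5) / 40
  L_1(t) = (t + 3)(t - 5) / -15
  L_2(t) = (t + 3)(t - 2) / 24
Then h(t) = 23·L_0(t) - 12·L_1(t) - 9·L_2(t).
Expanding and collecting terms gives h(t) = t² - 6t - 4.
Check: h(5) = -9. ✓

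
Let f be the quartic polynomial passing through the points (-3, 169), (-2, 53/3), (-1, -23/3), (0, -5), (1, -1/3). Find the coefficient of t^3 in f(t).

5/3

Write f(t) = at^4 + bt^3 + ct^2 + dt + e. Substituting each data point gives a linear system:
  81a - 27b + 9c - 3d + e = 169
  16a - 8b + 4c - 2d + e = 53/3
  a - b + c - d + e = -23/3
  e = -5
  a + b + c + d + e = -1/3
Solving the system yields a = 3, b = 5/3, c = -2, d = 2, e = -5.
So f(t) = 3t⁴ + (5/3)t³ - 2t² + 2t - 5.
The coefficient of t^3 is 5/3.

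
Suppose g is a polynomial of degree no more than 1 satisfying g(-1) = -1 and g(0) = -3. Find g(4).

Using the Lagrange interpolation formula with nodes -1, 0:
  L_0(n) = n / -1
  L_1(n) = (n + 1) / 1
Then g(n) = -1·L_0(n) - 3·L_1(n).
Expanding and collecting terms gives g(n) = -2n - 3.
Evaluating at n = 4: g(4) = -11.

-11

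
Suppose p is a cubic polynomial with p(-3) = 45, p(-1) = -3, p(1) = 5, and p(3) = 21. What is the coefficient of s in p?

Write p(s) = as^3 + bs^2 + cs + d. Substituting each data point gives a linear system:
  -27a + 9b - 3c + d = 45
  -a + b - c + d = -3
  a + b + c + d = 5
  27a + 9b + 3c + d = 21
Solving the system yields a = -1, b = 4, c = 5, d = -3.
So p(s) = -s^3 + 4s^2 + 5s - 3.
The coefficient of s is 5.

5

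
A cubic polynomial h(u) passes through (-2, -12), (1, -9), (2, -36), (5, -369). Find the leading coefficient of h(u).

-2

Write h(u) = au^3 + bu^2 + cu + d. Substituting each data point gives a linear system:
  -8a + 4b - 2c + d = -12
  a + b + c + d = -9
  8a + 4b + 2c + d = -36
  125a + 25b + 5c + d = -369
Solving the system yields a = -2, b = -5, c = 2, d = -4.
So h(u) = -2u^3 - 5u^2 + 2u - 4.
The leading coefficient is -2.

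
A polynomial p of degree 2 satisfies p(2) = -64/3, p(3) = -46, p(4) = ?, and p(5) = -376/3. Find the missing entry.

-242/3

On equispaced nodes a degree-2 polynomial has vanishing third forward difference, so
  - p(2) + 3·p(3) - 3·p(4) + p(5) = 0.
Substituting the known values and solving for p(4):
  -3·p(4) = 242
  p(4) = -242/3.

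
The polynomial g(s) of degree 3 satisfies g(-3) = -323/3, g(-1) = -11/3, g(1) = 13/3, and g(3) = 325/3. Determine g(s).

Write g(s) = as^3 + bs^2 + cs + d. Substituting each data point gives a linear system:
  -27a + 9b - 3c + d = -323/3
  -a + b - c + d = -11/3
  a + b + c + d = 13/3
  27a + 9b + 3c + d = 325/3
Solving the system yields a = 4, b = 0, c = 0, d = 1/3.
So g(s) = 4s^3 + 1/3.
Check: g(-1) = -11/3. ✓

g(s) = 4s^3 + 1/3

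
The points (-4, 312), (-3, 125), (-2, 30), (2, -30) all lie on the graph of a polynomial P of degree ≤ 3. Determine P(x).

Write P(x) = ax^3 + bx^2 + cx + d. Substituting each data point gives a linear system:
  -64a + 16b - 4c + d = 312
  -27a + 9b - 3c + d = 125
  -8a + 4b - 2c + d = 30
  8a + 4b + 2c + d = -30
Solving the system yields a = -5, b = 1, c = 5, d = -4.
So P(x) = -5x³ + x² + 5x - 4.
Check: P(-4) = 312. ✓

P(x) = -5x^3 + x^2 + 5x - 4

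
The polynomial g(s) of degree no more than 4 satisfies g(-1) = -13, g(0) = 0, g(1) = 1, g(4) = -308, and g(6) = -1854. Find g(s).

Write g(s) = as^4 + bs^3 + cs^2 + ds + e. Substituting each data point gives a linear system:
  a - b + c - d + e = -13
  e = 0
  a + b + c + d + e = 1
  256a + 64b + 16c + 4d + e = -308
  1296a + 216b + 36c + 6d + e = -1854
Solving the system yields a = -2, b = 4, c = -4, d = 3, e = 0.
So g(s) = -2s⁴ + 4s³ - 4s² + 3s.
Check: g(6) = -1854. ✓

g(s) = -2s^4 + 4s^3 - 4s^2 + 3s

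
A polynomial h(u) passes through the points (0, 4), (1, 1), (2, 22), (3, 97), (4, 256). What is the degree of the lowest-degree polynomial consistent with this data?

Forward differences of the values at u = 0, 1, 2, 3, 4:
  h  : 4  1  22  97  256
  Δ  : -3  21  75  159
  Δ^2: 24  54  84
  Δ^3: 30  30
  Δ^4: 0
The third differences are constant (30) and nonzero, while all higher differences vanish, so the minimal degree is 3.

3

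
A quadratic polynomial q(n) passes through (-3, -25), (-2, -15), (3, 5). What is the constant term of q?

Write q(n) = an^2 + bn + c. Substituting each data point gives a linear system:
  9a - 3b + c = -25
  4a - 2b + c = -15
  9a + 3b + c = 5
Solving the system yields a = -1, b = 5, c = -1.
So q(n) = -n^2 + 5n - 1.
The constant term is -1.

-1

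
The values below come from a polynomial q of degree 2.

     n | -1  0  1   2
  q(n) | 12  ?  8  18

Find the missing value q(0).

The 3 known points determine the degree-2 polynomial uniquely.
Write q(n) = an^2 + bn + c. Substituting each data point gives a linear system:
  a - b + c = 12
  a + b + c = 8
  4a + 2b + c = 18
Solving the system yields a = 4, b = -2, c = 6.
So q(n) = 4n^2 - 2n + 6.
Then q(0) = 6.

6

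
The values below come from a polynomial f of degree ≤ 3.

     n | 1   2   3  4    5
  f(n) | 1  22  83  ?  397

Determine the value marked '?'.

202

The 4 known points determine the degree-3 polynomial uniquely.
Write f(n) = an^3 + bn^2 + cn + d. Substituting each data point gives a linear system:
  a + b + c + d = 1
  8a + 4b + 2c + d = 22
  27a + 9b + 3c + d = 83
  125a + 25b + 5c + d = 397
Solving the system yields a = 3, b = 2, c = -6, d = 2.
So f(n) = 3n³ + 2n² - 6n + 2.
Then f(4) = 202.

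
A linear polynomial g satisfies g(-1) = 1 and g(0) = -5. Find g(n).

g(n) = -6n - 5

Write g(n) = an + b. Substituting each data point gives a linear system:
  -a + b = 1
  b = -5
Solving the system yields a = -6, b = -5.
So g(n) = -6n - 5.
Check: g(-1) = 1. ✓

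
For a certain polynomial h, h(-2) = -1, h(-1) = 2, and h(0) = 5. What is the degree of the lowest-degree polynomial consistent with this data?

1

Forward differences of the values at x = -2, -1, 0:
  h  : -1  2  5
  Δ  : 3  3
  Δ^2: 0
The first differences are constant (3) and nonzero, while all higher differences vanish, so the minimal degree is 1.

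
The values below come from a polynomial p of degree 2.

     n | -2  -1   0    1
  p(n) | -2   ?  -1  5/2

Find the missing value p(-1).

-5/2

On equispaced nodes a degree-2 polynomial has vanishing third forward difference, so
  - p(-2) + 3·p(-1) - 3·p(0) + p(1) = 0.
Substituting the known values and solving for p(-1):
  3·p(-1) = -15/2
  p(-1) = -5/2.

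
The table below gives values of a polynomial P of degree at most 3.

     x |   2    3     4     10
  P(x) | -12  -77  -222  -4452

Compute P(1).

Using the Lagrange interpolation formula with nodes 2, 3, 4, 10:
  L_0(x) = (x - 3)(x - 4)(x - 10) / -16
  L_1(x) = (x - 2)(x - 4)(x - 10) / 7
  L_2(x) = (x - 2)(x - 3)(x - 10) / -12
  L_3(x) = (x - 2)(x - 3)(x - 4) / 336
Then P(x) = -12·L_0(x) - 77·L_1(x) - 222·L_2(x) - 4452·L_3(x).
Expanding and collecting terms gives P(x) = -5x³ + 5x² + 5x - 2.
Evaluating at x = 1: P(1) = 3.

3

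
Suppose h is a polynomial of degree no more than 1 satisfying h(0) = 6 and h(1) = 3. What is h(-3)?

Write h(x) = ax + b. Substituting each data point gives a linear system:
  b = 6
  a + b = 3
Solving the system yields a = -3, b = 6.
So h(x) = -3x + 6.
Then h(-3) = 15.

15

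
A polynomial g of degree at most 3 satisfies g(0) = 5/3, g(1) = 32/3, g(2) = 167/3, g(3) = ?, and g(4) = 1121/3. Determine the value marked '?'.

500/3

On equispaced nodes a degree-3 polynomial has vanishing fourth forward difference, so
  g(0) - 4·g(1) + 6·g(2) - 4·g(3) + g(4) = 0.
Substituting the known values and solving for g(3):
  -4·g(3) = -2000/3
  g(3) = 500/3.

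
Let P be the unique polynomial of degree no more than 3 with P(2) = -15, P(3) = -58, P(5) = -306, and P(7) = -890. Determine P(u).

P(u) = -3u^3 + 3u^2 - u - 1

Write P(u) = au^3 + bu^2 + cu + d. Substituting each data point gives a linear system:
  8a + 4b + 2c + d = -15
  27a + 9b + 3c + d = -58
  125a + 25b + 5c + d = -306
  343a + 49b + 7c + d = -890
Solving the system yields a = -3, b = 3, c = -1, d = -1.
So P(u) = -3u³ + 3u² - u - 1.
Check: P(3) = -58. ✓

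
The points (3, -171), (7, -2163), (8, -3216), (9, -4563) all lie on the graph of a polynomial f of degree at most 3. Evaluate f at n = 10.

Write f(n) = an^3 + bn^2 + cn + d. Substituting each data point gives a linear system:
  27a + 9b + 3c + d = -171
  343a + 49b + 7c + d = -2163
  512a + 64b + 8c + d = -3216
  729a + 81b + 9c + d = -4563
Solving the system yields a = -6, b = -3, c = 6, d = 0.
So f(n) = -6n^3 - 3n^2 + 6n.
Then f(10) = -6240.

-6240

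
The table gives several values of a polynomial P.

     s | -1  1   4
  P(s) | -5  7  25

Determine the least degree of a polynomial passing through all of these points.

Divided differences on the nodes -1, 1, 4:
  order 0: -5  7  25
  order 1: 6  6
  order 2: 0
The order-1 divided differences are all 6 (nonzero) and every higher order vanishes, so the data lies on a polynomial of degree exactly 1.

1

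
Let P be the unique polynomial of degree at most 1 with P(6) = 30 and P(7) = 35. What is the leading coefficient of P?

5

Write P(u) = au + b. Substituting each data point gives a linear system:
  6a + b = 30
  7a + b = 35
Solving the system yields a = 5, b = 0.
So P(u) = 5u.
The leading coefficient is 5.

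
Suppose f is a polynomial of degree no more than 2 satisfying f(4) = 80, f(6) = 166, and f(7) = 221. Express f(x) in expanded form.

Using the Lagrange interpolation formula with nodes 4, 6, 7:
  L_0(x) = (x - 6)(x - 7) / 6
  L_1(x) = (x - 4)(x - 7) / -2
  L_2(x) = (x - 4)(x - 6) / 3
Then f(x) = 80·L_0(x) + 166·L_1(x) + 221·L_2(x).
Expanding and collecting terms gives f(x) = 4x^2 + 3x + 4.
Check: f(6) = 166. ✓

f(x) = 4x^2 + 3x + 4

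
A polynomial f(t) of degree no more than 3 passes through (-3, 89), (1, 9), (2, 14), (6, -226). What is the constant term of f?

2

Write f(t) = at^3 + bt^2 + ct + d. Substituting each data point gives a linear system:
  -27a + 9b - 3c + d = 89
  a + b + c + d = 9
  8a + 4b + 2c + d = 14
  216a + 36b + 6c + d = -226
Solving the system yields a = -2, b = 5, c = 4, d = 2.
So f(t) = -2t³ + 5t² + 4t + 2.
The constant term is 2.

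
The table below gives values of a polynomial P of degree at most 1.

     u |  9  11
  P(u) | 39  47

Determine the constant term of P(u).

3

Write P(u) = au + b. Substituting each data point gives a linear system:
  9a + b = 39
  11a + b = 47
Solving the system yields a = 4, b = 3.
So P(u) = 4u + 3.
The constant term is 3.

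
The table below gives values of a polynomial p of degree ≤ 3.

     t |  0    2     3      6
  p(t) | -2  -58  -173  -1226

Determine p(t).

p(t) = -5t^3 - 4t^2 - 2

Write p(t) = at^3 + bt^2 + ct + d. Substituting each data point gives a linear system:
  d = -2
  8a + 4b + 2c + d = -58
  27a + 9b + 3c + d = -173
  216a + 36b + 6c + d = -1226
Solving the system yields a = -5, b = -4, c = 0, d = -2.
So p(t) = -5t³ - 4t² - 2.
Check: p(6) = -1226. ✓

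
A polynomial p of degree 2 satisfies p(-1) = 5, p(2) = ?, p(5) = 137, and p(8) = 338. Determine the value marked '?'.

26

The 3 known points determine the degree-2 polynomial uniquely.
Write p(t) = at^2 + bt + c. Substituting each data point gives a linear system:
  a - b + c = 5
  25a + 5b + c = 137
  64a + 8b + c = 338
Solving the system yields a = 5, b = 2, c = 2.
So p(t) = 5t^2 + 2t + 2.
Then p(2) = 26.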